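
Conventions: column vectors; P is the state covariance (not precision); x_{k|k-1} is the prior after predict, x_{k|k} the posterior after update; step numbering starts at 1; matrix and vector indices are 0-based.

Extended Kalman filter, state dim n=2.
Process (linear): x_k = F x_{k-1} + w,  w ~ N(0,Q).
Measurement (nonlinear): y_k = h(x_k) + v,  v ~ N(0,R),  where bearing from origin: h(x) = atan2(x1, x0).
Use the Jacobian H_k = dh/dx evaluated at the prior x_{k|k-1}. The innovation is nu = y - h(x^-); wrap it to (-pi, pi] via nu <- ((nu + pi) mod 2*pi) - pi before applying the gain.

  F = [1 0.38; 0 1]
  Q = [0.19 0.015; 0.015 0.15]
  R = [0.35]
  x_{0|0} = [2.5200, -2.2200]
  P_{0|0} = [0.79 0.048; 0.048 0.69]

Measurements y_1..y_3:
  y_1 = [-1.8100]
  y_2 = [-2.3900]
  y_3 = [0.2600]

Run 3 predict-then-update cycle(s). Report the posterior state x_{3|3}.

x_post = [-0.4440, -2.9273]

step 1: x^-=[1.6764, -2.2200]  P^-=[1.1161 0.3252; 0.3252 0.8400]  H_jac=[0.2869 0.2166]  S=[0.5217]  K=[0.7488; 0.5276]  nu=[-0.8860]  x^+=[1.0130, -2.6875]  P^+=[0.8236 0.1191; 0.1191 0.6948]
step 2: x^-=[-0.0082, -2.6875]  P^-=[1.2045 0.3981; 0.3981 0.8448]  H_jac=[0.3721 -0.0011]  S=[0.5164]  K=[0.8670; 0.2850]  nu=[-0.8161]  x^+=[-0.7158, -2.9200]  P^+=[0.8163 0.2705; 0.2705 0.8028]
step 3: x^-=[-1.8254, -2.9200]  P^-=[1.3278 0.5906; 0.5906 0.9528]  H_jac=[0.2462 -0.1539]  S=[0.4083]  K=[0.5781; -0.0030]  nu=[2.3895]  x^+=[-0.4440, -2.9273]  P^+=[1.1914 0.5913; 0.5913 0.9528]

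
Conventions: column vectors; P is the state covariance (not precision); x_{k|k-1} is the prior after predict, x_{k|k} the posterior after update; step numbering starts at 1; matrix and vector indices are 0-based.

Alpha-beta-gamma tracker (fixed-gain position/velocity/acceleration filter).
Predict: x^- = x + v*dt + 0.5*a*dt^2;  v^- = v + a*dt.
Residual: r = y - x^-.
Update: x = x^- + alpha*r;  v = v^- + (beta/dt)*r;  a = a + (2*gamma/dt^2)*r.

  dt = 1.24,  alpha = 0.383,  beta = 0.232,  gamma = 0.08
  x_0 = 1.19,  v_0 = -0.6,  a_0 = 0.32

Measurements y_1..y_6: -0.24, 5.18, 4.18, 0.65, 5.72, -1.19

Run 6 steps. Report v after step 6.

v_post = 0.0054

step 1: x_pred=0.6920  r=-0.9320  x^+=0.3351  v^+=-0.3776  a^+=0.2230
step 2: x_pred=0.0383  r=5.1417  x^+=2.0076  v^+=0.8610  a^+=0.7581
step 3: x_pred=3.6580  r=0.5220  x^+=3.8579  v^+=1.8986  a^+=0.8124
step 4: x_pred=6.8367  r=-6.1867  x^+=4.4672  v^+=1.7484  a^+=0.1686
step 5: x_pred=6.7649  r=-1.0449  x^+=6.3647  v^+=1.7620  a^+=0.0599
step 6: x_pred=8.5956  r=-9.7856  x^+=4.8477  v^+=0.0054  a^+=-0.9584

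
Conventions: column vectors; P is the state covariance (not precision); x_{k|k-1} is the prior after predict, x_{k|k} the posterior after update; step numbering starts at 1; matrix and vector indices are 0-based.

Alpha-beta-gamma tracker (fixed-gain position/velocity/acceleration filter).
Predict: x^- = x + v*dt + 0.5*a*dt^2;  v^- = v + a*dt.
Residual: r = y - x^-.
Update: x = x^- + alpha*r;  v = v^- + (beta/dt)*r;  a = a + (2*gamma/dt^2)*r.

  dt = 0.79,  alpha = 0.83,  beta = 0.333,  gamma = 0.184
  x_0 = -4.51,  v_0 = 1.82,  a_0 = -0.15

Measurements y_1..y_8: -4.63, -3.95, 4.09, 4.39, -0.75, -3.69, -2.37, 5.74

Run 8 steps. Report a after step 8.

a_post = 4.3834

step 1: x_pred=-3.1190  r=-1.5110  x^+=-4.3731  v^+=1.0646  a^+=-1.0410
step 2: x_pred=-3.8569  r=-0.0931  x^+=-3.9342  v^+=0.2030  a^+=-1.0958
step 3: x_pred=-4.1158  r=8.2058  x^+=2.6950  v^+=2.7962  a^+=3.7427
step 4: x_pred=6.0719  r=-1.6819  x^+=4.6759  v^+=5.0439  a^+=2.7510
step 5: x_pred=9.5191  r=-10.2691  x^+=0.9957  v^+=2.8886  a^+=-3.3042
step 6: x_pred=2.2467  r=-5.9367  x^+=-2.6808  v^+=-2.2241  a^+=-6.8047
step 7: x_pred=-6.5613  r=4.1913  x^+=-3.0825  v^+=-5.8332  a^+=-4.3334
step 8: x_pred=-9.0430  r=14.7830  x^+=3.2269  v^+=-3.0253  a^+=4.3834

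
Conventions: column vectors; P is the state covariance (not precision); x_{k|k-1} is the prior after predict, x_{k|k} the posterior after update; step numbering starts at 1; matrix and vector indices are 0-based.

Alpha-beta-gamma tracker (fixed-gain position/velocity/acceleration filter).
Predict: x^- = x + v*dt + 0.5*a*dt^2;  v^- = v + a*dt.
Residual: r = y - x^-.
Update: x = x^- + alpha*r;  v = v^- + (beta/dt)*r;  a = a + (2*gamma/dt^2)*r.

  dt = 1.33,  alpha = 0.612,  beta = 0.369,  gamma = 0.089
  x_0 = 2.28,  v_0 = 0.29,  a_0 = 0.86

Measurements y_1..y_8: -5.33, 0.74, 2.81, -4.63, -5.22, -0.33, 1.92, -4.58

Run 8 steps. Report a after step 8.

step 1: x_pred=3.4263  r=-8.7563  x^+=-1.9325  v^+=-0.9956  a^+=-0.0211
step 2: x_pred=-3.2754  r=4.0154  x^+=-0.8180  v^+=0.0904  a^+=0.3829
step 3: x_pred=-0.3591  r=3.1691  x^+=1.5804  v^+=1.4789  a^+=0.7018
step 4: x_pred=4.1680  r=-8.7980  x^+=-1.2164  v^+=-0.0286  a^+=-0.1835
step 5: x_pred=-1.4167  r=-3.8033  x^+=-3.7443  v^+=-1.3279  a^+=-0.5662
step 6: x_pred=-6.0112  r=5.6812  x^+=-2.5343  v^+=-0.5047  a^+=0.0055
step 7: x_pred=-3.2007  r=5.1207  x^+=-0.0668  v^+=0.9233  a^+=0.5208
step 8: x_pred=1.6217  r=-6.2017  x^+=-2.1737  v^+=-0.1047  a^+=-0.1033

a_post = -0.1033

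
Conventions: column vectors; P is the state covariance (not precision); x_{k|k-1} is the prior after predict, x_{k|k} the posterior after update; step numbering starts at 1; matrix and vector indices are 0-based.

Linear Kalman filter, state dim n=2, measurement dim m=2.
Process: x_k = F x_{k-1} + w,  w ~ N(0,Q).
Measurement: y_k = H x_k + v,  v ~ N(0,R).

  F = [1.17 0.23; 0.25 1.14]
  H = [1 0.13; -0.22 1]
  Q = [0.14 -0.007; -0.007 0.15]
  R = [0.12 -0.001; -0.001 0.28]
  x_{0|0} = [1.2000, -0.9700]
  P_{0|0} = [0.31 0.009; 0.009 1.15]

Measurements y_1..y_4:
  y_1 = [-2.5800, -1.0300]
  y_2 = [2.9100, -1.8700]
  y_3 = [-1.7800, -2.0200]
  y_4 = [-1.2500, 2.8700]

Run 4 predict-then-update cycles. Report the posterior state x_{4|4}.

step 1: x^-=[1.1809, -0.8058]  P^-=[0.6300 0.3977; 0.3977 1.6690]  S=[0.8817 0.4637; 0.4637 1.8045]  K=[0.8068 -0.0637; 0.2732 0.8062]  nu=[-3.6561, 0.0356]  x^+=[-1.7710, -1.7758]  P^+=[0.0965 0.0026; 0.0026 0.2260]
step 2: x^-=[-2.4806, -2.4672]  P^-=[0.2855 0.0841; 0.0841 0.4513]  S=[0.4350 0.0766; 0.0766 0.7081]  K=[0.6893 -0.0444; 0.2249 0.5869]  nu=[5.7113, 0.0515]  x^+=[1.4539, -1.1524]  P^+=[0.0821 0.0049; 0.0049 0.1652]
step 3: x^-=[1.4360, -0.9502]  P^-=[0.2638 0.0672; 0.0672 0.3726]  S=[0.4076 0.0547; 0.0547 0.6358]  K=[0.6745 -0.0436; 0.2106 0.5447]  nu=[-3.0925, -0.7539]  x^+=[-0.6171, -2.0122]  P^+=[0.0804 0.0048; 0.0048 0.1534]
step 4: x^-=[-1.1848, -2.4482]  P^-=[0.2607 0.0634; 0.0634 0.3571]  S=[0.4032 0.0496; 0.0496 0.6218]  K=[0.6724 -0.0440; 0.2064 0.5353]  nu=[0.2531, 5.0576]  x^+=[-1.2371, 0.3115]  P^+=[0.0801 0.0046; 0.0046 0.1507]

x_post = [-1.2371, 0.3115]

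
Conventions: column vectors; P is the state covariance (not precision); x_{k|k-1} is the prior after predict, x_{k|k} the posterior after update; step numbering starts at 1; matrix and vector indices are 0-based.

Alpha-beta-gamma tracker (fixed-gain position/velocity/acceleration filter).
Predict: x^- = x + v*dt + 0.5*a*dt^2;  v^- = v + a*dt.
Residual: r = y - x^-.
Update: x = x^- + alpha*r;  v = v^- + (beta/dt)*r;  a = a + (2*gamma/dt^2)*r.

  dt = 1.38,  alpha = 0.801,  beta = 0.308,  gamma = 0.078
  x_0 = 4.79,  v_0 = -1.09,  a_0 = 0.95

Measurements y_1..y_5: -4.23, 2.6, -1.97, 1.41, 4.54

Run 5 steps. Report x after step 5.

x_post = 4.3851

step 1: x_pred=4.1904  r=-8.4204  x^+=-2.5543  v^+=-1.6583  a^+=0.2602
step 2: x_pred=-4.5950  r=7.1950  x^+=1.1682  v^+=0.3066  a^+=0.8496
step 3: x_pred=2.4004  r=-4.3704  x^+=-1.1003  v^+=0.5037  a^+=0.4916
step 4: x_pred=0.0630  r=1.3470  x^+=1.1419  v^+=1.4828  a^+=0.6020
step 5: x_pred=3.7614  r=0.7786  x^+=4.3851  v^+=2.4873  a^+=0.6657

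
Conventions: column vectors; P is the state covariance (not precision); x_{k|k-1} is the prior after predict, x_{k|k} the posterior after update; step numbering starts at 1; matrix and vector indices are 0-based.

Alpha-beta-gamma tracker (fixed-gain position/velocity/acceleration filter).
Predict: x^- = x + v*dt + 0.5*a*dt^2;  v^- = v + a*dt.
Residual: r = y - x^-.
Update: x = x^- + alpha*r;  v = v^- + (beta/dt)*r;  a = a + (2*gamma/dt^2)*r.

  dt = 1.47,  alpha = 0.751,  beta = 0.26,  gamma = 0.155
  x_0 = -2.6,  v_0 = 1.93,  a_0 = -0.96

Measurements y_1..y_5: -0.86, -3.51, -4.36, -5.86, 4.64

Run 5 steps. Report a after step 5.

step 1: x_pred=-0.8001  r=-0.0599  x^+=-0.8451  v^+=0.5082  a^+=-0.9686
step 2: x_pred=-1.1445  r=-2.3655  x^+=-2.9210  v^+=-1.3340  a^+=-1.3079
step 3: x_pred=-6.2951  r=1.9351  x^+=-4.8418  v^+=-2.9144  a^+=-1.0303
step 4: x_pred=-10.2392  r=4.3792  x^+=-6.9504  v^+=-3.6544  a^+=-0.4021
step 5: x_pred=-12.7568  r=17.3968  x^+=0.3082  v^+=-1.1685  a^+=2.0936

a_post = 2.0936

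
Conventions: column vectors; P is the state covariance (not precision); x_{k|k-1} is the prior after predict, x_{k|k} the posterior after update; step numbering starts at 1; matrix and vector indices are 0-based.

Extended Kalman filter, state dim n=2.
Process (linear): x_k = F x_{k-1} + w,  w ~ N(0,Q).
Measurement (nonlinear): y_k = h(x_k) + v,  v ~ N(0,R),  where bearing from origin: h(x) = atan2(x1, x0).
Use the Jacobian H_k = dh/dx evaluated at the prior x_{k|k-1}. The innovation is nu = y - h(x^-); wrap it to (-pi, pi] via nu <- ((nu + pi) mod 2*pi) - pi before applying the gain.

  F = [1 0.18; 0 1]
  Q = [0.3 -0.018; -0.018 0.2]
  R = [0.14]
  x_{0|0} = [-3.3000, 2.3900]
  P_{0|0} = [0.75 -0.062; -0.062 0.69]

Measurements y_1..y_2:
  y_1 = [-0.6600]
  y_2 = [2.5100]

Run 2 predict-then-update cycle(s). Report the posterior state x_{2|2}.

x_post = [-0.4788, 5.3753]

step 1: x^-=[-2.8698, 2.3900]  P^-=[1.0500 0.0442; 0.0442 0.8900]  H_jac=[-0.1714 -0.2058]  S=[0.2116]  K=[-0.8932; -0.9011]  nu=[-3.1072]  x^+=[-0.0945, 5.1898]  P^+=[0.8812 -0.1261; -0.1261 0.7182]
step 2: x^-=[0.8397, 5.1898]  P^-=[1.1591 -0.0149; -0.0149 0.9182]  H_jac=[-0.1878 0.0304]  S=[0.1819]  K=[-1.1991; 0.1687]  nu=[1.0996]  x^+=[-0.4788, 5.3753]  P^+=[0.8976 0.0219; 0.0219 0.9130]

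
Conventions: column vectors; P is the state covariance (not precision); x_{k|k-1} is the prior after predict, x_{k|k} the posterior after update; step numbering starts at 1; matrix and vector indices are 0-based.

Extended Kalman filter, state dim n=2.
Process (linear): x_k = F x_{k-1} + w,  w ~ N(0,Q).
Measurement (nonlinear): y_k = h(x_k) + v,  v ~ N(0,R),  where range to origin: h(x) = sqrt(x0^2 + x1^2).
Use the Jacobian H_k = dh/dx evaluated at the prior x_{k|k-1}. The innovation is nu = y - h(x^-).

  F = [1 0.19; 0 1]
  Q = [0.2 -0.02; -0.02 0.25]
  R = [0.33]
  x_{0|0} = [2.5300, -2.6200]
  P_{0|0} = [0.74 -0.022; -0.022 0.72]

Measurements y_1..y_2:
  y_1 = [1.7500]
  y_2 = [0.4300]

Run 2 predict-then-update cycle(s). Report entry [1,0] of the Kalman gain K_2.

step 1: x^-=[2.0322, -2.6200]  P^-=[0.9576 0.0948; 0.0948 0.9700]  H_jac=[0.6129 -0.7902]  S=[1.2035]  K=[0.4254; -0.5886]  nu=[-1.5658]  x^+=[1.3661, -1.6984]  P^+=[0.7398 0.3962; 0.3962 0.5531]
step 2: x^-=[1.0434, -1.6984]  P^-=[1.1103 0.4812; 0.4812 0.8031]  H_jac=[0.5234 -0.8521]  S=[0.7880]  K=[0.2172; -0.5487]  nu=[-1.5633]  x^+=[0.7039, -0.8406]  P^+=[1.0731 0.5751; 0.5751 0.5658]

K[1,0] = -0.5487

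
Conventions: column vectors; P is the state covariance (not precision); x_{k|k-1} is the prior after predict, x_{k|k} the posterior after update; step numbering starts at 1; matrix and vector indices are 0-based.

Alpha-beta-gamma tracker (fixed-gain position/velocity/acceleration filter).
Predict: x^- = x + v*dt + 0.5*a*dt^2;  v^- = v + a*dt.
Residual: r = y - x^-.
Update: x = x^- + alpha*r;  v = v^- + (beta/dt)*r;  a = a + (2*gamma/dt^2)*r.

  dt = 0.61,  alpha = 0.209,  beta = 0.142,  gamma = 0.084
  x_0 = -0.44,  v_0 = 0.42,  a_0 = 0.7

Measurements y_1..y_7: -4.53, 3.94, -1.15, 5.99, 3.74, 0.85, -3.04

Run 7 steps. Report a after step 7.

a_post = -4.5842

step 1: x_pred=-0.0536  r=-4.4764  x^+=-0.9891  v^+=-0.1951  a^+=-1.3211
step 2: x_pred=-1.3539  r=5.2939  x^+=-0.2475  v^+=0.2314  a^+=1.0691
step 3: x_pred=0.0926  r=-1.2426  x^+=-0.1671  v^+=0.5943  a^+=0.5081
step 4: x_pred=0.2900  r=5.7000  x^+=1.4813  v^+=2.2311  a^+=3.0816
step 5: x_pred=3.4156  r=0.3244  x^+=3.4834  v^+=4.1864  a^+=3.2280
step 6: x_pred=6.6377  r=-5.7877  x^+=5.4281  v^+=4.8082  a^+=0.6150
step 7: x_pred=8.4755  r=-11.5155  x^+=6.0688  v^+=2.5027  a^+=-4.5842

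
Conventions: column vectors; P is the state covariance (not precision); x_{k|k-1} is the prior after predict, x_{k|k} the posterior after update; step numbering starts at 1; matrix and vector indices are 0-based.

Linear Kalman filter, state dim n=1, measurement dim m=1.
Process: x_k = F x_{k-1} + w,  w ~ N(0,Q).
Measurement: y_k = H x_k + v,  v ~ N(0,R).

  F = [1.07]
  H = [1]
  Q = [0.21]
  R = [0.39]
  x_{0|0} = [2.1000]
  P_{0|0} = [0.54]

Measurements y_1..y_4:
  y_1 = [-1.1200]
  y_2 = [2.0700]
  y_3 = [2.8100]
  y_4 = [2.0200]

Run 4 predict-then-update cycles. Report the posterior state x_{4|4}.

step 1: x^-=[2.2470]  P^-=[0.8282]  S=[1.2182]  K=[0.6799]  nu=[-3.3670]  x^+=[-0.0421]  P^+=[0.2651]
step 2: x^-=[-0.0451]  P^-=[0.5136]  S=[0.9036]  K=[0.5684]  nu=[2.1151]  x^+=[1.1571]  P^+=[0.2217]
step 3: x^-=[1.2381]  P^-=[0.4638]  S=[0.8538]  K=[0.5432]  nu=[1.5719]  x^+=[2.0920]  P^+=[0.2119]
step 4: x^-=[2.2384]  P^-=[0.4525]  S=[0.8425]  K=[0.5371]  nu=[-0.2184]  x^+=[2.1211]  P^+=[0.2095]

x_post = [2.1211]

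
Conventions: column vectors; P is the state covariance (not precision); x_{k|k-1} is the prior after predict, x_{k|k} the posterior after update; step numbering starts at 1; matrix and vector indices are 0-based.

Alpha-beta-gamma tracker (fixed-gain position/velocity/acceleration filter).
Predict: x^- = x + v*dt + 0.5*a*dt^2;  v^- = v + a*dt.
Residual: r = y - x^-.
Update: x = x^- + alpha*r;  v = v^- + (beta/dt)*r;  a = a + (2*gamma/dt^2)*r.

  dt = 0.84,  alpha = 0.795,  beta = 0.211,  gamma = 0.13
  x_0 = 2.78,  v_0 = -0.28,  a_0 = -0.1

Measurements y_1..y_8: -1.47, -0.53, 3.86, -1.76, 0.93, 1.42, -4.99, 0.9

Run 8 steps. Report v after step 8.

step 1: x_pred=2.5095  r=-3.9795  x^+=-0.6542  v^+=-1.3636  a^+=-1.5664
step 2: x_pred=-2.3523  r=1.8223  x^+=-0.9036  v^+=-2.2216  a^+=-0.8949
step 3: x_pred=-3.0855  r=6.9455  x^+=2.4362  v^+=-1.2287  a^+=1.6644
step 4: x_pred=1.9912  r=-3.7512  x^+=-0.9910  v^+=-0.7729  a^+=0.2821
step 5: x_pred=-1.5407  r=2.4707  x^+=0.4235  v^+=0.0847  a^+=1.1925
step 6: x_pred=0.9153  r=0.5047  x^+=1.3165  v^+=1.2131  a^+=1.3785
step 7: x_pred=2.8219  r=-7.8119  x^+=-3.3886  v^+=0.4088  a^+=-1.5001
step 8: x_pred=-3.5744  r=4.4744  x^+=-0.0173  v^+=0.2727  a^+=0.1487

v_post = 0.2727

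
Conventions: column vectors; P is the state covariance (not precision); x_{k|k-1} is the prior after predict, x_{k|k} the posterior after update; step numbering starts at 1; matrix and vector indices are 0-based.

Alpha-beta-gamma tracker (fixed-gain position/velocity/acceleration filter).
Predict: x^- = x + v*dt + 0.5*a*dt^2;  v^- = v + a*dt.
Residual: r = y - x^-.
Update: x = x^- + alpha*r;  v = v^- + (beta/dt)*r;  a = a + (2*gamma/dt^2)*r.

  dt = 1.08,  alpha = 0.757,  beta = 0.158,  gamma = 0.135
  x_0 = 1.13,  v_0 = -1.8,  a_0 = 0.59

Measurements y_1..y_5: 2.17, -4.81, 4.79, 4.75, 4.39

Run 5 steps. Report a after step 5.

a_post = 0.8899

step 1: x_pred=-0.4699  r=2.6399  x^+=1.5285  v^+=-0.7766  a^+=1.2011
step 2: x_pred=1.3903  r=-6.2003  x^+=-3.3033  v^+=-0.3865  a^+=-0.2342
step 3: x_pred=-3.8573  r=8.6473  x^+=2.6887  v^+=0.6257  a^+=1.7675
step 4: x_pred=4.3953  r=0.3547  x^+=4.6638  v^+=2.5865  a^+=1.8496
step 5: x_pred=8.5360  r=-4.1460  x^+=5.3975  v^+=3.9776  a^+=0.8899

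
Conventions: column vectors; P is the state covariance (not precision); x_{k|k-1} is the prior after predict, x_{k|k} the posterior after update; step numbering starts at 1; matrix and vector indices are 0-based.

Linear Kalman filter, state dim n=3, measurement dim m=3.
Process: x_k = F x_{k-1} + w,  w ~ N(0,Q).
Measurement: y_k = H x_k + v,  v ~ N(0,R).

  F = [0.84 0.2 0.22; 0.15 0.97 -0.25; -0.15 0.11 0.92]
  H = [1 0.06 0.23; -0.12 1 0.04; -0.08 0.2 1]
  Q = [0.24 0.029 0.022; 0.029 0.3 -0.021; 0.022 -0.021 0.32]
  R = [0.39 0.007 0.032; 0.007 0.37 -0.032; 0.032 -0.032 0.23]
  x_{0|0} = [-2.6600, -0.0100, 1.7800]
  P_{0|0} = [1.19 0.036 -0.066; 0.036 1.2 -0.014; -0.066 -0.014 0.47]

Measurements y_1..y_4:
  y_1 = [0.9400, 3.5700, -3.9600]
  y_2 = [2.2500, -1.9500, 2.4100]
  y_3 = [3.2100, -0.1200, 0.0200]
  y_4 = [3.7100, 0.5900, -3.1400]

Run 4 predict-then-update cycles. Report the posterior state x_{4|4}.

step 1: x^-=[-1.8448, -0.8537, 2.0355]  P^-=[1.1369 0.4257 -0.0559; 0.4257 1.5074 -0.0562; -0.0559 -0.0562 0.7733]  S=[1.5970 0.3770 0.1593; 0.3770 1.7889 0.2173; 0.1593 0.2173 1.0437]  K=[0.7308 0.0279 -0.1765; 0.1282 0.7834 0.0197; 0.0244 -0.1070 0.7530]  nu=[2.3679, 4.1209, -5.9723]  x^+=[1.0544, 2.5605, -2.8445]  P^+=[0.2779 0.0547 -0.0068; 0.0547 0.2996 -0.0720; -0.0068 -0.0720 0.1912]
step 2: x^-=[0.7719, 3.3529, -2.4935]  P^-=[0.4668 0.1473 0.0157; 0.1473 0.6514 -0.1098; 0.0157 -0.1098 0.4772]  S=[0.9063 0.1153 0.1447; 0.1153 0.9846 -0.0060; 0.1447 -0.0060 0.6852]  K=[0.5415 0.0292 -0.1028; 0.0983 0.6276 -0.0025; 0.0388 -0.0945 0.6536]  nu=[1.8504, -5.1106, 4.2947]  x^+=[1.1832, 0.3165, 0.8686]  P^+=[0.2054 0.0425 0.0007; 0.0425 0.2406 -0.0622; 0.0007 -0.0622 0.1671]
step 3: x^-=[1.2483, 0.2673, 0.6565]  P^-=[0.4117 0.1180 0.0254; 0.1180 0.5839 -0.0976; 0.0254 -0.0976 0.4548]  S=[0.8510 0.0916 0.1483; 0.0916 0.9242 -0.0068; 0.1483 -0.0068 0.6639]  K=[0.5121 0.0239 -0.0899; 0.0883 0.6035 0.0012; 0.0436 -0.0888 0.6419]  nu=[1.7947, -0.2638, -0.5901]  x^+=[2.2140, 0.2658, 0.3794]  P^+=[0.1940 0.0385 0.0028; 0.0385 0.2309 -0.0593; 0.0028 -0.0593 0.1640]
step 4: x^-=[1.9964, 0.4951, 0.0461]  P^-=[0.4028 0.1115 0.0279; 0.1115 0.5716 -0.0942; 0.0279 -0.0942 0.4519]  S=[0.8424 0.0863 0.1498; 0.0863 0.9135 -0.0057; 0.1498 -0.0057 0.6616]  K=[0.5070 0.0220 -0.0874; 0.0856 0.5988 0.0027; 0.0449 -0.0872 0.6402]  nu=[1.6733, 0.3326, -3.1255]  x^+=[3.1252, 0.8289, -1.9087]  P^+=[0.1921 0.0374 0.0033; 0.0374 0.2289 -0.0586; 0.0033 -0.0586 0.1635]

x_post = [3.1252, 0.8289, -1.9087]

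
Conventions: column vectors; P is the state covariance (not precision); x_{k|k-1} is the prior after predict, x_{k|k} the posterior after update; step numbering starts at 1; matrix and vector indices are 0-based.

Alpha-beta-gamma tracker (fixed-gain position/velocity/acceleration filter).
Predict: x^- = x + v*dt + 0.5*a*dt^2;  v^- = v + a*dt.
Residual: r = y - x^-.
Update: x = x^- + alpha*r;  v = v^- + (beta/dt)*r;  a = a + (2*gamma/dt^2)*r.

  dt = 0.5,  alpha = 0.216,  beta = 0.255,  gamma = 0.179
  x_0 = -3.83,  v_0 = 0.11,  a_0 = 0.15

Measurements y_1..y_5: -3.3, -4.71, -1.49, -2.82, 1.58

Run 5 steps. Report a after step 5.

step 1: x_pred=-3.7563  r=0.4563  x^+=-3.6577  v^+=0.4177  a^+=0.8034
step 2: x_pred=-3.3484  r=-1.3616  x^+=-3.6425  v^+=0.1250  a^+=-1.1464
step 3: x_pred=-3.7234  r=2.2334  x^+=-3.2409  v^+=0.6908  a^+=2.0518
step 4: x_pred=-2.6391  r=-0.1809  x^+=-2.6782  v^+=1.6244  a^+=1.7927
step 5: x_pred=-1.6419  r=3.2219  x^+=-0.9460  v^+=4.1639  a^+=6.4064

a_post = 6.4064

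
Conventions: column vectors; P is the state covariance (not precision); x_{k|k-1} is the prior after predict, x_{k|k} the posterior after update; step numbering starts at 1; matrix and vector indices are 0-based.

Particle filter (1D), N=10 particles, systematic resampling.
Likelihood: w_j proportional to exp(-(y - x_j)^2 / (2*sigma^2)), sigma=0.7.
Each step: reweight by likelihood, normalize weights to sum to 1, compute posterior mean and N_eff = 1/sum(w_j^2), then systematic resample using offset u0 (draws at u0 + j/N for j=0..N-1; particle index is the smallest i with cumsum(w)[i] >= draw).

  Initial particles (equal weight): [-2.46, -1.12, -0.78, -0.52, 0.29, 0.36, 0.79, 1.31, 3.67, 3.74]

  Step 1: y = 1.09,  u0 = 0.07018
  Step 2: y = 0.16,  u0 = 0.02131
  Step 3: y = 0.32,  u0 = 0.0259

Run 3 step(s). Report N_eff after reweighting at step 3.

step 1: w=[0.0000, 0.0022, 0.0092, 0.0231, 0.1694, 0.1889, 0.2969, 0.3097, 0.0004, 0.0003]  mean=0.7380  Neff=4.0152  idx=[4, 4, 5, 5, 6, 6, 6, 7, 7, 7]
step 2: w=[0.1475, 0.1475, 0.1440, 0.1440, 0.1001, 0.1001, 0.1001, 0.0389, 0.0389, 0.0389]  mean=0.5794  Neff=8.3626  idx=[0, 0, 1, 2, 2, 3, 4, 5, 6, 7]
step 3: w=[0.1141, 0.1141, 0.1141, 0.1140, 0.1140, 0.1140, 0.0912, 0.0912, 0.0912, 0.0420]  mean=0.4936  Neff=9.5433  idx=[0, 1, 1, 2, 3, 4, 5, 6, 7, 8]

N_eff = 9.5433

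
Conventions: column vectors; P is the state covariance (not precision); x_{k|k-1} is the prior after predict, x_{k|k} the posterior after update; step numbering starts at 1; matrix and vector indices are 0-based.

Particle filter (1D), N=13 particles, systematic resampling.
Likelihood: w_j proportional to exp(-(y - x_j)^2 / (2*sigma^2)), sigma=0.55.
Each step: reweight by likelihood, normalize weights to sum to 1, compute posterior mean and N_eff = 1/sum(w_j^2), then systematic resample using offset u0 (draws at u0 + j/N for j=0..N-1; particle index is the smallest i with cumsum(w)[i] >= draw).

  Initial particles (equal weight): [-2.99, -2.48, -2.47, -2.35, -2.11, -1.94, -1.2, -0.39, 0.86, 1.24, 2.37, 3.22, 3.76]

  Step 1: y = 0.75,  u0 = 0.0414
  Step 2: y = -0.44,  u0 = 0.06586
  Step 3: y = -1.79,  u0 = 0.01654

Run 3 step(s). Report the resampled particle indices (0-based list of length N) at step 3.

step 1: w=[0.0000, 0.0000, 0.0000, 0.0000, 0.0000, 0.0000, 0.0010, 0.0654, 0.5493, 0.3769, 0.0073, 0.0000, 0.0000]  mean=0.9304  Neff=2.2315  idx=[7, 8, 8, 8, 8, 8, 8, 8, 9, 9, 9, 9, 9]
step 2: w=[0.6768, 0.0416, 0.0416, 0.0416, 0.0416, 0.0416, 0.0416, 0.0416, 0.0064, 0.0064, 0.0064, 0.0064, 0.0064]  mean=0.0262  Neff=2.1260  idx=[0, 0, 0, 0, 0, 0, 0, 0, 1, 2, 4, 6, 11]
step 3: w=[0.1250, 0.1250, 0.1250, 0.1250, 0.1250, 0.1250, 0.1250, 0.1250, 0.0000, 0.0000, 0.0000, 0.0000, 0.0000]  mean=-0.3899  Neff=8.0019  idx=[0, 0, 1, 1, 2, 3, 3, 4, 5, 5, 6, 6, 7]

resampled_idx = [0, 0, 1, 1, 2, 3, 3, 4, 5, 5, 6, 6, 7]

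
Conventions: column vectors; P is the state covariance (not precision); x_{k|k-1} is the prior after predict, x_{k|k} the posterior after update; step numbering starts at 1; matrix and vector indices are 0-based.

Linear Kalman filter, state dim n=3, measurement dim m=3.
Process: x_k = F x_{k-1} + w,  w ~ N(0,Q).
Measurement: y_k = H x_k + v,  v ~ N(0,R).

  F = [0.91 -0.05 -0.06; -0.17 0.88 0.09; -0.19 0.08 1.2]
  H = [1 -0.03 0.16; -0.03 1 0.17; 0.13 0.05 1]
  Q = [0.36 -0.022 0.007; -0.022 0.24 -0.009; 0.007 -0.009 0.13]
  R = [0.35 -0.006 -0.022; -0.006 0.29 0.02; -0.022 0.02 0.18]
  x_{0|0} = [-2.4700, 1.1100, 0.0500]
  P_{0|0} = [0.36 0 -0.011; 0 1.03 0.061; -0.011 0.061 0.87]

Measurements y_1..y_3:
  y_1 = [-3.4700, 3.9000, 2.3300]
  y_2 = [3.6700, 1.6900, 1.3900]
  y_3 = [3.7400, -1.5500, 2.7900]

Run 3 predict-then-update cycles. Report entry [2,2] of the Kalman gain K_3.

step 1: x^-=[-2.3062, 1.4012, 0.6181]  P^-=[0.6654 -0.1322 -0.1381; -0.1322 1.0651 0.2364; -0.1381 0.2364 1.4191]  S=[1.0142 -0.1378 0.1377; -0.1378 1.4864 0.5344; 0.1377 0.5344 1.5990]  K=[0.6455 -0.0287 -0.0824; -0.0068 0.7776 -0.0889; -0.0394 0.0018 0.8864]  nu=[-1.2207, 2.3245, 1.9416]  x^+=[-3.3208, 3.0444, 2.3915]  P^+=[0.2377 0.0036 -0.0607; 0.0036 0.2259 -0.0121; -0.0607 -0.0121 0.1690]
step 2: x^-=[-3.3177, 3.4589, 3.7443]  P^-=[0.5643 -0.0716 -0.1131; -0.0716 0.4221 0.0328; -0.1131 0.0328 0.4086]  S=[0.8929 -0.1098 -0.0033; -0.1098 0.7410 0.1331; -0.0033 0.1331 0.5721]  K=[0.6084 -0.0442 -0.0618; -0.0164 0.5882 -0.0590; -0.0505 0.0114 0.6884]  nu=[6.4924, -2.5049, -2.0959]  x^+=[0.8727, 2.0026, 1.9449]  P^+=[0.2232 -0.0018 -0.0543; -0.0018 0.1706 -0.0068; -0.0543 -0.0068 0.1326]
step 3: x^-=[0.5774, 1.7889, 2.3282]  P^-=[0.5518 -0.0708 -0.1015; -0.0708 0.3808 0.0296; -0.1015 0.0296 0.3537]  S=[0.8827 -0.1074 -0.0018; -0.1074 0.6968 0.1186; -0.0018 0.1186 0.5196]  K=[0.6031 -0.0485 -0.0510; -0.0194 0.5626 -0.0525; -0.0488 0.0142 0.6547]  nu=[2.8438, -3.7174, 0.2973]  x^+=[2.4577, -0.3735, 2.3311]  P^+=[0.2207 -0.0032 -0.0519; -0.0032 0.1631 -0.0055; -0.0519 -0.0055 0.1262]

K[2,2] = 0.6547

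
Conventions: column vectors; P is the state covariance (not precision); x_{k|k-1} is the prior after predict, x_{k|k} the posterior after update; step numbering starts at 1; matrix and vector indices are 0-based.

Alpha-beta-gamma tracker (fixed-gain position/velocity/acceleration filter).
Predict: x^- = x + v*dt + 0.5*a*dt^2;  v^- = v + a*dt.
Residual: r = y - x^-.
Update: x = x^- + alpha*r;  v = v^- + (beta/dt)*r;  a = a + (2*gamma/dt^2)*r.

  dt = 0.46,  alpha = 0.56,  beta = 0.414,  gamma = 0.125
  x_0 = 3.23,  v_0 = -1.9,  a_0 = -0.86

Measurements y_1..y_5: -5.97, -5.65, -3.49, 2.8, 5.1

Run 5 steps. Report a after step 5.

step 1: x_pred=2.2650  r=-8.2350  x^+=-2.3466  v^+=-9.7071  a^+=-10.5895
step 2: x_pred=-7.9322  r=2.2822  x^+=-6.6542  v^+=-12.5243  a^+=-7.8931
step 3: x_pred=-13.2504  r=9.7604  x^+=-7.7846  v^+=-7.3707  a^+=3.6386
step 4: x_pred=-10.7901  r=13.5901  x^+=-3.1797  v^+=6.5342  a^+=19.6950
step 5: x_pred=1.9098  r=3.1902  x^+=3.6963  v^+=18.4651  a^+=23.4642

a_post = 23.4642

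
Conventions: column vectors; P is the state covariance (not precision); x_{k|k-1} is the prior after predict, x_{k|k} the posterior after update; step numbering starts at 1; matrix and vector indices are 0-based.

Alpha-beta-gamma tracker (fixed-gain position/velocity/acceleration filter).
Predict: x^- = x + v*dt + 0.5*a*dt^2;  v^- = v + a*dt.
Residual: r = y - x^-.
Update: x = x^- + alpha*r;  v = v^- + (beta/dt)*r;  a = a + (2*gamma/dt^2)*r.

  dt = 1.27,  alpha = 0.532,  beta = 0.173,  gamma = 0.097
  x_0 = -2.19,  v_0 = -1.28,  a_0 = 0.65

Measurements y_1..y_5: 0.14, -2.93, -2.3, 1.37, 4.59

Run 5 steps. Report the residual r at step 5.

step 1: x_pred=-3.2914  r=3.4314  x^+=-1.4659  v^+=0.0129  a^+=1.0627
step 2: x_pred=-0.5924  r=-2.3376  x^+=-1.8360  v^+=1.0442  a^+=0.7816
step 3: x_pred=0.1204  r=-2.4204  x^+=-1.1673  v^+=1.7071  a^+=0.4904
step 4: x_pred=1.3962  r=-0.0262  x^+=1.3823  v^+=2.3264  a^+=0.4873
step 5: x_pred=4.7297  r=-0.1397  x^+=4.6554  v^+=2.9262  a^+=0.4705

resid = -0.1397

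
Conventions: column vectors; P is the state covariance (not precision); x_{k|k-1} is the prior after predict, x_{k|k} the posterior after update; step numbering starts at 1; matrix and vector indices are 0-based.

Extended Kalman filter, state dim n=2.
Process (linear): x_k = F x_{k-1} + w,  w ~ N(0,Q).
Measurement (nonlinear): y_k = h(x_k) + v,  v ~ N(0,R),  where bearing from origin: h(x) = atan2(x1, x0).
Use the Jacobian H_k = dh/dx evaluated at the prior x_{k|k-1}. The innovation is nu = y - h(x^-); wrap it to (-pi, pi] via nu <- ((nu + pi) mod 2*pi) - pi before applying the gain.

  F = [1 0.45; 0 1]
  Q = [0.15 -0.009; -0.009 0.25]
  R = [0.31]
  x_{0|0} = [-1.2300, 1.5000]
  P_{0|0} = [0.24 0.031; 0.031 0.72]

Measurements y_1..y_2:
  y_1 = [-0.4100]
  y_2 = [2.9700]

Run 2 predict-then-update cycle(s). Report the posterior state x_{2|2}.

step 1: x^-=[-0.5550, 1.5000]  P^-=[0.5637 0.3460; 0.3460 0.9700]  H_jac=[-0.5864 -0.2170]  S=[0.6375]  K=[-0.6362; -0.6484]  nu=[-2.3352]  x^+=[0.9307, 3.0140]  P^+=[0.3056 0.0830; 0.0830 0.7020]
step 2: x^-=[2.2870, 3.0140]  P^-=[0.6725 0.3899; 0.3899 0.9520]  H_jac=[-0.2106 0.1598]  S=[0.3379]  K=[-0.2347; 0.2072]  nu=[2.0483]  x^+=[1.8063, 3.4384]  P^+=[0.6539 0.4063; 0.4063 0.9375]

x_post = [1.8063, 3.4384]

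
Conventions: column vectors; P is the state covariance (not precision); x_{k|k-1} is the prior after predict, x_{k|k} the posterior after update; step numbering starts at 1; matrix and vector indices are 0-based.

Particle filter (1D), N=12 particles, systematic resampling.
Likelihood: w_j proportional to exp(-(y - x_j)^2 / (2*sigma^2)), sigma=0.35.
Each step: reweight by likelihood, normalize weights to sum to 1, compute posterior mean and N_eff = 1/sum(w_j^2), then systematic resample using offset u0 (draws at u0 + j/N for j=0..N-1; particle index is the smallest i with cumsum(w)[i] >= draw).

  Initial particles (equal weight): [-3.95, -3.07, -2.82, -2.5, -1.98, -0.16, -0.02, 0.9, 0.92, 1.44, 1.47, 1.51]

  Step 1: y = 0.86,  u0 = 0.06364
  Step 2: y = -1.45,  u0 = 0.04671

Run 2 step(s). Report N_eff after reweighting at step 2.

N_eff = 8.6762

step 1: w=[0.0000, 0.0000, 0.0000, 0.0000, 0.0000, 0.0053, 0.0158, 0.3699, 0.3668, 0.0943, 0.0815, 0.0664]  mean=1.0250  Neff=3.4295  idx=[7, 7, 7, 7, 8, 8, 8, 8, 8, 9, 10, 11]
step 2: w=[0.1351, 0.1351, 0.1351, 0.1351, 0.0919, 0.0919, 0.0919, 0.0919, 0.0919, 0.0000, 0.0000, 0.0000]  mean=0.9092  Neff=8.6762  idx=[0, 0, 1, 2, 2, 3, 4, 4, 5, 6, 7, 8]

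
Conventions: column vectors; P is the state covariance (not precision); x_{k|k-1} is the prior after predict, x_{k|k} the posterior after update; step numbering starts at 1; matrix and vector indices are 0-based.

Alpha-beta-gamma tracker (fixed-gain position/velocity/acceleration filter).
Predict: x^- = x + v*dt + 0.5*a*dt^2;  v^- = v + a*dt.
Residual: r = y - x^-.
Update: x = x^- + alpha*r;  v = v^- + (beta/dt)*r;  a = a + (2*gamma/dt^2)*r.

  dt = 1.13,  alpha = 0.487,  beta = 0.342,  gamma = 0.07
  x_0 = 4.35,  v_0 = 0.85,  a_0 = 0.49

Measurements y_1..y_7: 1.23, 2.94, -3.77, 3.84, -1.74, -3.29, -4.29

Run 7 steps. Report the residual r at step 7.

resid = 0.6097

step 1: x_pred=5.6233  r=-4.3933  x^+=3.4838  v^+=0.0740  a^+=0.0083
step 2: x_pred=3.5727  r=-0.6327  x^+=3.2646  v^+=-0.1081  a^+=-0.0611
step 3: x_pred=3.1035  r=-6.8735  x^+=-0.2439  v^+=-2.2574  a^+=-0.8147
step 4: x_pred=-3.3149  r=7.1549  x^+=0.1696  v^+=-1.0125  a^+=-0.0302
step 5: x_pred=-0.9939  r=-0.7461  x^+=-1.3572  v^+=-1.2725  a^+=-0.1120
step 6: x_pred=-2.8666  r=-0.4234  x^+=-3.0728  v^+=-1.5272  a^+=-0.1584
step 7: x_pred=-4.8997  r=0.6097  x^+=-4.6028  v^+=-1.5217  a^+=-0.0916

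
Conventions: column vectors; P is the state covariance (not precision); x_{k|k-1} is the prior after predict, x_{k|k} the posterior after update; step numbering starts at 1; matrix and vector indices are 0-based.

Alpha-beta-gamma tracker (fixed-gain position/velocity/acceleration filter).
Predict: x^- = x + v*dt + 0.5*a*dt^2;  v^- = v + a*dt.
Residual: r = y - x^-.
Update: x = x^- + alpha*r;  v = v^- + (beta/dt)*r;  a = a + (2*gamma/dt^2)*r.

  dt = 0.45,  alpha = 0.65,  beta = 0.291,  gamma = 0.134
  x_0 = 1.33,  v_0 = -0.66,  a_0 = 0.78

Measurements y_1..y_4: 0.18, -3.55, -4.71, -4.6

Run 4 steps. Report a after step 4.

step 1: x_pred=1.1120  r=-0.9320  x^+=0.5062  v^+=-0.9117  a^+=-0.4534
step 2: x_pred=0.0500  r=-3.6000  x^+=-2.2900  v^+=-3.4437  a^+=-5.2179
step 3: x_pred=-4.3680  r=-0.3420  x^+=-4.5903  v^+=-6.0130  a^+=-5.6705
step 4: x_pred=-7.8703  r=3.2703  x^+=-5.7446  v^+=-6.4499  a^+=-1.3425

a_post = -1.3425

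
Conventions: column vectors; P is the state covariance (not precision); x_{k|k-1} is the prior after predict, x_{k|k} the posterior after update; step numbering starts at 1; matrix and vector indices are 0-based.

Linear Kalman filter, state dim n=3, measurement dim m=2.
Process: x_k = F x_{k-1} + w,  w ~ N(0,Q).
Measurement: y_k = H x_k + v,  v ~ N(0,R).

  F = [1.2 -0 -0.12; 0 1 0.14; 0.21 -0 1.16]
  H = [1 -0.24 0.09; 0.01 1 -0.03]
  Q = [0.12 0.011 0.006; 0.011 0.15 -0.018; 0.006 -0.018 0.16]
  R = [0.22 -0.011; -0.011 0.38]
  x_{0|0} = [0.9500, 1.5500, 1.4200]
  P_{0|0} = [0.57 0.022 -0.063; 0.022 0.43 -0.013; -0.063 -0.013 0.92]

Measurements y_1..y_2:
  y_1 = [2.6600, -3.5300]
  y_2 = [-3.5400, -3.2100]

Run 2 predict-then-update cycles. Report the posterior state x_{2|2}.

x_post = [-2.1408, -1.9514, 2.9891]

step 1: x^-=[0.9696, 1.7488, 1.8467]  P^-=[0.9722 0.0129 -0.0645; 0.0129 0.5944 0.1191; -0.0645 0.1191 1.3924]  S=[1.2147 -0.1213; -0.1213 0.9689]  K=[0.8056 0.1263; -0.0375 0.6052; 0.0348 0.0835]  nu=[1.9439, -5.2331]  x^+=[1.8749, -1.4913, 1.4775]  P^+=[0.1931 0.0342 -0.1002; 0.0342 0.2323 0.0739; -0.1002 0.0739 1.3849]
step 2: x^-=[2.0725, -1.2845, 2.1076]  P^-=[0.4468 0.0031 -0.2750; 0.0031 0.4301 0.2969; -0.2750 0.2969 1.9832]  S=[0.6438 -0.0752; -0.0752 0.7944]  K=[0.6640 0.0827; -0.0527 0.5253; -0.2286 0.2737]  nu=[-6.1105, -1.8830]  x^+=[-2.1408, -1.9514, 2.9891]  P^+=[0.1657 0.0170 -0.1830; 0.0170 0.2050 0.1648; -0.1830 0.1648 1.8806]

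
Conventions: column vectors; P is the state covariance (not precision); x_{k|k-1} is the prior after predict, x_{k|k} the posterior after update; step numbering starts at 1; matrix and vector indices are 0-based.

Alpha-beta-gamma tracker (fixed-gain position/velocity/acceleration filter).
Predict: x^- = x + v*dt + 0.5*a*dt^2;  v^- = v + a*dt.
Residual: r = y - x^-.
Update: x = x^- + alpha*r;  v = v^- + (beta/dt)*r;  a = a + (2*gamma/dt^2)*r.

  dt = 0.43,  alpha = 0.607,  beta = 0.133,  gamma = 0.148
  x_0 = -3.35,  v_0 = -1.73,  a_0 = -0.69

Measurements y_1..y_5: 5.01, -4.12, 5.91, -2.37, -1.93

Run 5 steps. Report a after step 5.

step 1: x_pred=-4.1577  r=9.1677  x^+=1.4071  v^+=0.8089  a^+=13.9862
step 2: x_pred=3.0479  r=-7.1679  x^+=-1.3030  v^+=4.6059  a^+=2.5113
step 3: x_pred=0.9097  r=5.0003  x^+=3.9449  v^+=7.2324  a^+=10.5161
step 4: x_pred=8.0270  r=-10.3970  x^+=1.7160  v^+=8.5385  a^+=-6.1281
step 5: x_pred=4.8210  r=-6.7510  x^+=0.7232  v^+=3.8153  a^+=-16.9356

a_post = -16.9356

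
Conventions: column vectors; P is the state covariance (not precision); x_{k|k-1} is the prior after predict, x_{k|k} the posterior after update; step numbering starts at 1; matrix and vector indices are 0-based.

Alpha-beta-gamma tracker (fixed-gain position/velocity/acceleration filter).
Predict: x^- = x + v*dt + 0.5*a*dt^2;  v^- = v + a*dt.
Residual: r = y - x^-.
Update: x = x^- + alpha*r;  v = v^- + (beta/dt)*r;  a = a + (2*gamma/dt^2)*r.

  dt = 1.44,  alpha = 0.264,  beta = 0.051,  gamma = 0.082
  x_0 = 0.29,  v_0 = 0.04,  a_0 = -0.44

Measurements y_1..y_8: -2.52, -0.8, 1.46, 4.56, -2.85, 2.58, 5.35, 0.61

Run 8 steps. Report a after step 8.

step 1: x_pred=-0.1086  r=-2.4114  x^+=-0.7452  v^+=-0.6790  a^+=-0.6307
step 2: x_pred=-2.3769  r=1.5769  x^+=-1.9606  v^+=-1.5314  a^+=-0.5060
step 3: x_pred=-4.6904  r=6.1504  x^+=-3.0667  v^+=-2.0422  a^+=-0.0196
step 4: x_pred=-6.0278  r=10.5878  x^+=-3.2326  v^+=-1.6954  a^+=0.8178
step 5: x_pred=-4.8261  r=1.9761  x^+=-4.3044  v^+=-0.4478  a^+=0.9741
step 6: x_pred=-3.9392  r=6.5192  x^+=-2.2181  v^+=1.1858  a^+=1.4897
step 7: x_pred=1.0340  r=4.3160  x^+=2.1734  v^+=3.4839  a^+=1.8311
step 8: x_pred=9.0886  r=-8.4786  x^+=6.8503  v^+=5.8203  a^+=1.1605

a_post = 1.1605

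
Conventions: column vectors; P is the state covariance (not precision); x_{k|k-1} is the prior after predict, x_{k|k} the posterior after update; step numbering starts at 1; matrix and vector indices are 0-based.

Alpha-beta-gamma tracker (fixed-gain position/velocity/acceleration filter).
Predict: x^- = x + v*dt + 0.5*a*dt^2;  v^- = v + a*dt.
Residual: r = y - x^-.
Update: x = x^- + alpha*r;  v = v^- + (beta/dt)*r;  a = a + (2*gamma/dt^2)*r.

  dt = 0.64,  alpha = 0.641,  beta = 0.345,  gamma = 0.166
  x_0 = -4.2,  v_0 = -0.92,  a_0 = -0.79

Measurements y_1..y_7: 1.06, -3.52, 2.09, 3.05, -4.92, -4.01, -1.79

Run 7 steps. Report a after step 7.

a_post = -2.9683

step 1: x_pred=-4.9506  r=6.0106  x^+=-1.0978  v^+=1.8145  a^+=4.0819
step 2: x_pred=0.8994  r=-4.4194  x^+=-1.9334  v^+=2.0445  a^+=0.4997
step 3: x_pred=-0.5226  r=2.6126  x^+=1.1521  v^+=3.7727  a^+=2.6173
step 4: x_pred=4.1026  r=-1.0526  x^+=3.4279  v^+=4.8803  a^+=1.7641
step 5: x_pred=6.9126  r=-11.8326  x^+=-0.6721  v^+=-0.3691  a^+=-7.8268
step 6: x_pred=-2.5113  r=-1.4987  x^+=-3.4720  v^+=-6.1862  a^+=-9.0416
step 7: x_pred=-9.2828  r=7.4928  x^+=-4.4799  v^+=-7.9337  a^+=-2.9683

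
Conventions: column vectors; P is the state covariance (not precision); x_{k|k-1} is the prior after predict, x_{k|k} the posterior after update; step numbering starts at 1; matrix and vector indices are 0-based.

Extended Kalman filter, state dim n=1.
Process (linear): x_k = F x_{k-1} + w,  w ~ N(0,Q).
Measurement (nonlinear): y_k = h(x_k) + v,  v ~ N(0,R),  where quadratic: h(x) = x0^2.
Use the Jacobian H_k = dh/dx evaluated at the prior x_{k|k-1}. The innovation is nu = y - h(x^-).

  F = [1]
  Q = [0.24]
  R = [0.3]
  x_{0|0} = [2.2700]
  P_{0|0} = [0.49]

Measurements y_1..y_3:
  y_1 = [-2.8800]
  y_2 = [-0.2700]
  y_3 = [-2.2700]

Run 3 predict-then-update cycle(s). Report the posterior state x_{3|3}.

x_post = [-0.8863]

step 1: x^-=[2.2700]  P^-=[0.7300]  H_jac=[4.5400]  S=[15.3465]  K=[0.2160]  nu=[-8.0329]  x^+=[0.5352]  P^+=[0.0143]
step 2: x^-=[0.5352]  P^-=[0.2543]  H_jac=[1.0705]  S=[0.5914]  K=[0.4603]  nu=[-0.5565]  x^+=[0.2791]  P^+=[0.1290]
step 3: x^-=[0.2791]  P^-=[0.3690]  H_jac=[0.5582]  S=[0.4150]  K=[0.4964]  nu=[-2.3479]  x^+=[-0.8863]  P^+=[0.2668]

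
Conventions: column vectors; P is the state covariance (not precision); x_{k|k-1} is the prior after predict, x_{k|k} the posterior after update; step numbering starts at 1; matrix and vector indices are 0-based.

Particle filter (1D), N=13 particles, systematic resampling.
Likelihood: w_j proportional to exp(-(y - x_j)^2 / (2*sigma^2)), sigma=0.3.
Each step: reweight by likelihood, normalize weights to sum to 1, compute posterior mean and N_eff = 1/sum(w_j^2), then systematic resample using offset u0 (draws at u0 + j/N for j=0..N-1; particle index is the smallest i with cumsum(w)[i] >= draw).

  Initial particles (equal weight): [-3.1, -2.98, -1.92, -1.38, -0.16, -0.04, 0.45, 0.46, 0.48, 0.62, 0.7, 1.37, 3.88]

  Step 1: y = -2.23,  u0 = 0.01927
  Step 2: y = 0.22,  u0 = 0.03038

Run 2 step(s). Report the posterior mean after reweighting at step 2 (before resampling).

post_mean = -1.9200

step 1: w=[0.0225, 0.0662, 0.8840, 0.0272, 0.0000, 0.0000, 0.0000, 0.0000, 0.0000, 0.0000, 0.0000, 0.0000, 0.0000]  mean=-2.0021  Neff=1.2704  idx=[0, 2, 2, 2, 2, 2, 2, 2, 2, 2, 2, 2, 2]
step 2: w=[0.0000, 0.0833, 0.0833, 0.0833, 0.0833, 0.0833, 0.0833, 0.0833, 0.0833, 0.0833, 0.0833, 0.0833, 0.0833]  mean=-1.9200  Neff=12.0000  idx=[1, 2, 3, 4, 5, 5, 6, 7, 8, 9, 10, 11, 12]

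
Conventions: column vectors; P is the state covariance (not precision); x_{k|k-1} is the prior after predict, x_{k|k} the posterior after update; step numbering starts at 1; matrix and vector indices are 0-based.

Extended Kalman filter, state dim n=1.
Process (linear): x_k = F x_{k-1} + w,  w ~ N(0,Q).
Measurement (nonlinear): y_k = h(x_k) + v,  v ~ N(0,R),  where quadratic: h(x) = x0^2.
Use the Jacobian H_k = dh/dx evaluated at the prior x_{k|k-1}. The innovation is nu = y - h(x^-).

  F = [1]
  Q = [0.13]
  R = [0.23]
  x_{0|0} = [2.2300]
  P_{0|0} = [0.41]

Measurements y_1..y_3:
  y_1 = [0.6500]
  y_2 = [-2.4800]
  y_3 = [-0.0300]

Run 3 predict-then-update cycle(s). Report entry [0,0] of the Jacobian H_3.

step 1: x^-=[2.2300]  P^-=[0.5400]  H_jac=[4.4600]  S=[10.9715]  K=[0.2195]  nu=[-4.3229]  x^+=[1.2811]  P^+=[0.0113]
step 2: x^-=[1.2811]  P^-=[0.1413]  H_jac=[2.5621]  S=[1.1577]  K=[0.3128]  nu=[-4.1211]  x^+=[-0.0079]  P^+=[0.0281]
step 3: x^-=[-0.0079]  P^-=[0.1581]  H_jac=[-0.0157]  S=[0.2300]  K=[-0.0108]  nu=[-0.0301]  x^+=[-0.0075]  P^+=[0.1580]

H_jac[0,0] = -0.0157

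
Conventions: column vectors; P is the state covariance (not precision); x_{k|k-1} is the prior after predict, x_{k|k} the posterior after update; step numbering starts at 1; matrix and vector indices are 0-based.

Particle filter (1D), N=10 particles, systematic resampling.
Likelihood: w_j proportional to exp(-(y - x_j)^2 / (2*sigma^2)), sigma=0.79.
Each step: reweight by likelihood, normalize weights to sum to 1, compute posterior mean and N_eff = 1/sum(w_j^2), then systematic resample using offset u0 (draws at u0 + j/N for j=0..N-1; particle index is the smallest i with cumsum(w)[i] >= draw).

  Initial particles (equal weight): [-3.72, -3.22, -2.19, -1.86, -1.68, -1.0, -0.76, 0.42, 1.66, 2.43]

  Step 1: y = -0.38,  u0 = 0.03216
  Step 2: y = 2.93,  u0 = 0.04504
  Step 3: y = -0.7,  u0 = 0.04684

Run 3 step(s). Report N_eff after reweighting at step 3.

step 1: w=[0.0000, 0.0006, 0.0262, 0.0625, 0.0933, 0.2656, 0.3219, 0.2164, 0.0129, 0.0006]  mean=-0.7287  Neff=4.2655  idx=[3, 4, 5, 5, 5, 6, 6, 6, 7, 7]
step 2: w=[0.0000, 0.0000, 0.0003, 0.0003, 0.0003, 0.0014, 0.0014, 0.0014, 0.4974, 0.4974]  mean=0.4136  Neff=2.0211  idx=[8, 8, 8, 8, 8, 9, 9, 9, 9, 9]
step 3: w=[0.1000, 0.1000, 0.1000, 0.1000, 0.1000, 0.1000, 0.1000, 0.1000, 0.1000, 0.1000]  mean=0.4200  Neff=10.0000  idx=[0, 1, 2, 3, 4, 5, 6, 7, 8, 9]

N_eff = 10.0000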